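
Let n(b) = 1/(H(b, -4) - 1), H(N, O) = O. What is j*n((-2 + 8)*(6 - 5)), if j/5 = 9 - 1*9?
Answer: 0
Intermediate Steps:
j = 0 (j = 5*(9 - 1*9) = 5*(9 - 9) = 5*0 = 0)
n(b) = -⅕ (n(b) = 1/(-4 - 1) = 1/(-5) = -⅕)
j*n((-2 + 8)*(6 - 5)) = 0*(-⅕) = 0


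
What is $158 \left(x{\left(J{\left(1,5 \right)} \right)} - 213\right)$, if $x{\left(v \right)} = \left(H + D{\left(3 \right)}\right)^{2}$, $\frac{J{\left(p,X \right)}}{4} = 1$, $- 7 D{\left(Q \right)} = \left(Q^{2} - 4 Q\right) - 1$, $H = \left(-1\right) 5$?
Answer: $- \frac{1497208}{49} \approx -30555.0$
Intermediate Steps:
$H = -5$
$D{\left(Q \right)} = \frac{1}{7} - \frac{Q^{2}}{7} + \frac{4 Q}{7}$ ($D{\left(Q \right)} = - \frac{\left(Q^{2} - 4 Q\right) - 1}{7} = - \frac{-1 + Q^{2} - 4 Q}{7} = \frac{1}{7} - \frac{Q^{2}}{7} + \frac{4 Q}{7}$)
$J{\left(p,X \right)} = 4$ ($J{\left(p,X \right)} = 4 \cdot 1 = 4$)
$x{\left(v \right)} = \frac{961}{49}$ ($x{\left(v \right)} = \left(-5 + \left(\frac{1}{7} - \frac{3^{2}}{7} + \frac{4}{7} \cdot 3\right)\right)^{2} = \left(-5 + \left(\frac{1}{7} - \frac{9}{7} + \frac{12}{7}\right)\right)^{2} = \left(-5 + \frac{4}{7}\right)^{2} = \left(- \frac{31}{7}\right)^{2} = \frac{961}{49}$)
$158 \left(x{\left(J{\left(1,5 \right)} \right)} - 213\right) = 158 \left(\frac{961}{49} - 213\right) = 158 \left(- \frac{9476}{49}\right) = - \frac{1497208}{49}$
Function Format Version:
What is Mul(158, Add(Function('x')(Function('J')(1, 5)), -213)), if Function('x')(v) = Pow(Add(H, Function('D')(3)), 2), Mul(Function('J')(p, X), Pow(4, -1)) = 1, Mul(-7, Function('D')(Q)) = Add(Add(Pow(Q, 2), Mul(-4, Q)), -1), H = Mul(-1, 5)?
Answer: Rational(-1497208, 49) ≈ -30555.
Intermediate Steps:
H = -5
Function('D')(Q) = Add(Rational(1, 7), Mul(Rational(-1, 7), Pow(Q, 2)), Mul(Rational(4, 7), Q)) (Function('D')(Q) = Mul(Rational(-1, 7), Add(Add(Pow(Q, 2), Mul(-4, Q)), -1)) = Mul(Rational(-1, 7), Add(-1, Pow(Q, 2), Mul(-4, Q))) = Add(Rational(1, 7), Mul(Rational(-1, 7), Pow(Q, 2)), Mul(Rational(4, 7), Q)))
Function('J')(p, X) = 4 (Function('J')(p, X) = Mul(4, 1) = 4)
Function('x')(v) = Rational(961, 49) (Function('x')(v) = Pow(Add(-5, Add(Rational(1, 7), Mul(Rational(-1, 7), Pow(3, 2)), Mul(Rational(4, 7), 3))), 2) = Pow(Add(-5, Add(Rational(1, 7), Mul(Rational(-1, 7), 9), Rational(12, 7))), 2) = Pow(Add(-5, Add(Rational(1, 7), Rational(-9, 7), Rational(12, 7))), 2) = Pow(Add(-5, Rational(4, 7)), 2) = Pow(Rational(-31, 7), 2) = Rational(961, 49))
Mul(158, Add(Function('x')(Function('J')(1, 5)), -213)) = Mul(158, Add(Rational(961, 49), -213)) = Mul(158, Rational(-9476, 49)) = Rational(-1497208, 49)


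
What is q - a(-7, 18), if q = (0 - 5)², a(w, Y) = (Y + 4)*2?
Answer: -19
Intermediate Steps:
a(w, Y) = 8 + 2*Y (a(w, Y) = (4 + Y)*2 = 8 + 2*Y)
q = 25 (q = (-5)² = 25)
q - a(-7, 18) = 25 - (8 + 2*18) = 25 - (8 + 36) = 25 - 1*44 = 25 - 44 = -19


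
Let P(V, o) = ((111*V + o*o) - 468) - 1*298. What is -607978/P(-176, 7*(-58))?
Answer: -303989/72267 ≈ -4.2065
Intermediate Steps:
P(V, o) = -766 + o² + 111*V (P(V, o) = ((111*V + o²) - 468) - 298 = ((o² + 111*V) - 468) - 298 = (-468 + o² + 111*V) - 298 = -766 + o² + 111*V)
-607978/P(-176, 7*(-58)) = -607978/(-766 + (7*(-58))² + 111*(-176)) = -607978/(-766 + (-406)² - 19536) = -607978/(-766 + 164836 - 19536) = -607978/144534 = -607978*1/144534 = -303989/72267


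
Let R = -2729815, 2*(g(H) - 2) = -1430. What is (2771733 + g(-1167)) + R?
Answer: 41205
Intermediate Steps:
g(H) = -713 (g(H) = 2 + (1/2)*(-1430) = 2 - 715 = -713)
(2771733 + g(-1167)) + R = (2771733 - 713) - 2729815 = 2771020 - 2729815 = 41205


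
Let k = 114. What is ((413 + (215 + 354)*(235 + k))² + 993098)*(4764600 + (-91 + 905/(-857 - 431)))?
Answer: 121505184818137325529/644 ≈ 1.8867e+17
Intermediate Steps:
((413 + (215 + 354)*(235 + k))² + 993098)*(4764600 + (-91 + 905/(-857 - 431))) = ((413 + (215 + 354)*(235 + 114))² + 993098)*(4764600 + (-91 + 905/(-857 - 431))) = ((413 + 569*349)² + 993098)*(4764600 + (-91 + 905/(-1288))) = ((413 + 198581)² + 993098)*(4764600 + (-91 - 1/1288*905)) = (198994² + 993098)*(4764600 + (-91 - 905/1288)) = (39598612036 + 993098)*(4764600 - 118113/1288) = 39599605134*(6136686687/1288) = 121505184818137325529/644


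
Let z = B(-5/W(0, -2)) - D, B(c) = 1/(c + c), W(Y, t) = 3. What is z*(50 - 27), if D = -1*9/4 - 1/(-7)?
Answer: 5819/140 ≈ 41.564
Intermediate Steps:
B(c) = 1/(2*c)
D = -59/28 (D = -9*1/4 - 1*(-1/7) = -9/4 + 1/7 = -59/28 ≈ -2.1071)
z = 253/140 (z = 1/(2*((-5/3))) - 1*(-59/28) = 1/(2*((-5*1/3))) + 59/28 = 1/(2*(-5/3)) + 59/28 = (1/2)*(-3/5) + 59/28 = -3/10 + 59/28 = 253/140 ≈ 1.8071)
z*(50 - 27) = 253*(50 - 27)/140 = (253/140)*23 = 5819/140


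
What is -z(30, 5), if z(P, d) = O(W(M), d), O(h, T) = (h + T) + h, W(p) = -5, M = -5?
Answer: 5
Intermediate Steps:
O(h, T) = T + 2*h (O(h, T) = (T + h) + h = T + 2*h)
z(P, d) = -10 + d (z(P, d) = d + 2*(-5) = d - 10 = -10 + d)
-z(30, 5) = -(-10 + 5) = -1*(-5) = 5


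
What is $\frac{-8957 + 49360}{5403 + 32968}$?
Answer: $\frac{40403}{38371} \approx 1.053$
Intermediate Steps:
$\frac{-8957 + 49360}{5403 + 32968} = \frac{40403}{38371}$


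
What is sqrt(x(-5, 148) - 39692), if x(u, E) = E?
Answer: 2*I*sqrt(9886) ≈ 198.86*I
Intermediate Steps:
sqrt(x(-5, 148) - 39692) = sqrt(148 - 39692) = sqrt(-39544) = 2*I*sqrt(9886)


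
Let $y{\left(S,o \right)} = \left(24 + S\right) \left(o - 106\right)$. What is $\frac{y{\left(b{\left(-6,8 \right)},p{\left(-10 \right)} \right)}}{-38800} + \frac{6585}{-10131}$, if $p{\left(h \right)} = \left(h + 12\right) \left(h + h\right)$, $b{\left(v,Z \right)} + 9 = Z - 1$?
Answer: $- \frac{18579769}{32756900} \approx -0.5672$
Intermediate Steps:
$b{\left(v,Z \right)} = -10 + Z$ ($b{\left(v,Z \right)} = -9 + \left(Z - 1\right) = -9 + \left(-1 + Z\right) = -10 + Z$)
$p{\left(h \right)} = 2 h \left(12 + h\right)$ ($p{\left(h \right)} = \left(12 + h\right) 2 h = 2 h \left(12 + h\right)$)
$y{\left(S,o \right)} = \left(-106 + o\right) \left(24 + S\right)$ ($y{\left(S,o \right)} = \left(24 + S\right) \left(-106 + o\right) = \left(-106 + o\right) \left(24 + S\right)$)
$\frac{y{\left(b{\left(-6,8 \right)},p{\left(-10 \right)} \right)}}{-38800} + \frac{6585}{-10131} = \frac{-2544 - 106 \left(-10 + 8\right) + 24 \cdot 2 \left(-10\right) \left(12 - 10\right) + \left(-10 + 8\right) 2 \left(-10\right) \left(12 - 10\right)}{-38800} + \frac{6585}{-10131} = \left(-2544 - -212 + 24 \cdot 2 \left(-10\right) 2 - 2 \cdot 2 \left(-10\right) 2\right) \left(- \frac{1}{38800}\right) + 6585 \left(- \frac{1}{10131}\right) = \left(-2544 + 212 + 24 \left(-40\right) - -80\right) \left(- \frac{1}{38800}\right) - \frac{2195}{3377} = \left(-2544 + 212 - 960 + 80\right) \left(- \frac{1}{38800}\right) - \frac{2195}{3377} = \left(-3212\right) \left(- \frac{1}{38800}\right) - \frac{2195}{3377} = \frac{803}{9700} - \frac{2195}{3377} = - \frac{18579769}{32756900}$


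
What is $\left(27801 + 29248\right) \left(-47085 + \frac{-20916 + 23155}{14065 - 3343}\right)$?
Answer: $- \frac{28800795780419}{10722} \approx -2.6861 \cdot 10^{9}$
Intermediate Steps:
$\left(27801 + 29248\right) \left(-47085 + \frac{-20916 + 23155}{14065 - 3343}\right) = 57049 \left(-47085 + \frac{2239}{10722}\right) = 57049 \left(- \frac{504843131}{10722}\right) = - \frac{28800795780419}{10722}$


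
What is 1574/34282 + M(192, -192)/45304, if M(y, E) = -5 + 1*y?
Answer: 38859615/776555864 ≈ 0.050041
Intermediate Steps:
M(y, E) = -5 + y
1574/34282 + M(192, -192)/45304 = 1574/34282 + (-5 + 192)/45304 = 1574*(1/34282) + 187*(1/45304) = 787/17141 + 187/45304 = 38859615/776555864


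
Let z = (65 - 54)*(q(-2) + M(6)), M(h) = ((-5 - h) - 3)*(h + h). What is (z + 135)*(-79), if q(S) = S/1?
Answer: 137065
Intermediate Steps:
M(h) = 2*h*(-8 - h) (M(h) = (-8 - h)*(2*h) = 2*h*(-8 - h))
q(S) = S (q(S) = S*1 = S)
z = -1870 (z = (65 - 54)*(-2 - 2*6*(8 + 6)) = 11*(-2 - 2*6*14) = 11*(-2 - 168) = 11*(-170) = -1870)
(z + 135)*(-79) = (-1870 + 135)*(-79) = -1735*(-79) = 137065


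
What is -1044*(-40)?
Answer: 41760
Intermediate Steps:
-1044*(-40) = -58*(-720) = 41760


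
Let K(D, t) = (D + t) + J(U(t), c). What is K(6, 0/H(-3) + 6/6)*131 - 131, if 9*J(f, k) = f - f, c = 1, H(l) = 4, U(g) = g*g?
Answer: 786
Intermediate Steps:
U(g) = g²
J(f, k) = 0 (J(f, k) = (f - f)/9 = (⅑)*0 = 0)
K(D, t) = D + t (K(D, t) = (D + t) + 0 = D + t)
K(6, 0/H(-3) + 6/6)*131 - 131 = (6 + (0/4 + 6/6))*131 - 131 = (6 + (0*(¼) + 6*(⅙)))*131 - 131 = (6 + (0 + 1))*131 - 131 = (6 + 1)*131 - 131 = 7*131 - 131 = 917 - 131 = 786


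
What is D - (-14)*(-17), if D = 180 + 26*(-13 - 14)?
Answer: -760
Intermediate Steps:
D = -522 (D = 180 + 26*(-27) = 180 - 702 = -522)
D - (-14)*(-17) = -522 - (-14)*(-17) = -522 - 1*238 = -522 - 238 = -760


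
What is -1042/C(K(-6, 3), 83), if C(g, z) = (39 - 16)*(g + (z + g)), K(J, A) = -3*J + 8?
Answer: -1042/3105 ≈ -0.33559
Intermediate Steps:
K(J, A) = 8 - 3*J
C(g, z) = 23*z + 46*g (C(g, z) = 23*(g + (g + z)) = 23*(z + 2*g) = 23*z + 46*g)
-1042/C(K(-6, 3), 83) = -1042/(23*83 + 46*(8 - 3*(-6))) = -1042/(1909 + 46*(8 + 18)) = -1042/(1909 + 46*26) = -1042/(1909 + 1196) = -1042/3105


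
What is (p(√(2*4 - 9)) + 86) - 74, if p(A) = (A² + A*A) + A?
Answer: 10 + I ≈ 10.0 + 1.0*I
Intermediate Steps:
p(A) = A + 2*A² (p(A) = (A² + A²) + A = 2*A² + A = A + 2*A²)
(p(√(2*4 - 9)) + 86) - 74 = (√(2*4 - 9)*(1 + 2*√(2*4 - 9)) + 86) - 74 = (√(8 - 9)*(1 + 2*√(8 - 9)) + 86) - 74 = (√(-1)*(1 + 2*√(-1)) + 86) - 74 = (I*(1 + 2*I) + 86) - 74 = (86 + I*(1 + 2*I)) - 74 = 12 + I*(1 + 2*I)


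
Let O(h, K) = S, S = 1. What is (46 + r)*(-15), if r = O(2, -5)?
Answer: -705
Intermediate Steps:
O(h, K) = 1
r = 1
(46 + r)*(-15) = (46 + 1)*(-15) = 47*(-15) = -705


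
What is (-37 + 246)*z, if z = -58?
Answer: -12122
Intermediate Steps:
(-37 + 246)*z = (-37 + 246)*(-58) = 209*(-58) = -12122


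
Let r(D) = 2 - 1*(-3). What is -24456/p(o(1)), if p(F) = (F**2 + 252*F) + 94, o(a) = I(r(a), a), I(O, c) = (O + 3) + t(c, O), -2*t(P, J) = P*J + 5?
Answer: -24456/859 ≈ -28.470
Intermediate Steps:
r(D) = 5 (r(D) = 2 + 3 = 5)
t(P, J) = -5/2 - J*P/2 (t(P, J) = -(P*J + 5)/2 = -(J*P + 5)/2 = -(5 + J*P)/2 = -5/2 - J*P/2)
I(O, c) = 1/2 + O - O*c/2 (I(O, c) = (O + 3) + (-5/2 - O*c/2) = (3 + O) + (-5/2 - O*c/2) = 1/2 + O - O*c/2)
o(a) = 11/2 - 5*a/2 (o(a) = 1/2 + 5 - 1/2*5*a = 1/2 + 5 - 5*a/2 = 11/2 - 5*a/2)
p(F) = 94 + F**2 + 252*F
-24456/p(o(1)) = -24456/(94 + (11/2 - 5/2*1)**2 + 252*(11/2 - 5/2*1)) = -24456/(94 + (11/2 - 5/2)**2 + 252*(11/2 - 5/2)) = -24456/(94 + 3**2 + 252*3) = -24456/(94 + 9 + 756) = -24456/859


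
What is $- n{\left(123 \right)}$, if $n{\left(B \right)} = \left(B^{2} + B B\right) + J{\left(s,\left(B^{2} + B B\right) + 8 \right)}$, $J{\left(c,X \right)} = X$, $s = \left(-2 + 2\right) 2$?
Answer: $-60524$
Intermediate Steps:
$s = 0$ ($s = 0 \cdot 2 = 0$)
$n{\left(B \right)} = 8 + 4 B^{2}$ ($n{\left(B \right)} = \left(B^{2} + B B\right) + \left(\left(B^{2} + B B\right) + 8\right) = \left(B^{2} + B^{2}\right) + \left(\left(B^{2} + B^{2}\right) + 8\right) = 2 B^{2} + \left(2 B^{2} + 8\right) = 2 B^{2} + \left(8 + 2 B^{2}\right) = 8 + 4 B^{2}$)
$- n{\left(123 \right)} = - (8 + 4 \cdot 123^{2}) = - (8 + 4 \cdot 15129) = - (8 + 60516) = \left(-1\right) 60524 = -60524$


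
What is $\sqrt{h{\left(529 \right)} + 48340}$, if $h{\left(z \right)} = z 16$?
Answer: $2 \sqrt{14201} \approx 238.34$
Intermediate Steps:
$h{\left(z \right)} = 16 z$
$\sqrt{h{\left(529 \right)} + 48340} = \sqrt{16 \cdot 529 + 48340} = \sqrt{8464 + 48340} = \sqrt{56804} = 2 \sqrt{14201}$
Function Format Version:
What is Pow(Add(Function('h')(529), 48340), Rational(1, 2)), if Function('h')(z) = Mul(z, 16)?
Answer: Mul(2, Pow(14201, Rational(1, 2))) ≈ 238.34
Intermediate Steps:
Function('h')(z) = Mul(16, z)
Pow(Add(Function('h')(529), 48340), Rational(1, 2)) = Pow(Add(Mul(16, 529), 48340), Rational(1, 2)) = Pow(Add(8464, 48340), Rational(1, 2)) = Pow(56804, Rational(1, 2)) = Mul(2, Pow(14201, Rational(1, 2)))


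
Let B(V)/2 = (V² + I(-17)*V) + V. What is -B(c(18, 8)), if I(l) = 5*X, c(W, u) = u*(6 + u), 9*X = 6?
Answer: -78176/3 ≈ -26059.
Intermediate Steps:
X = ⅔ (X = (⅑)*6 = ⅔ ≈ 0.66667)
I(l) = 10/3 (I(l) = 5*(⅔) = 10/3)
B(V) = 2*V² + 26*V/3 (B(V) = 2*((V² + 10*V/3) + V) = 2*(V² + 13*V/3) = 2*V² + 26*V/3)
-B(c(18, 8)) = -2*8*(6 + 8)*(13 + 3*(8*(6 + 8)))/3 = -2*8*14*(13 + 3*(8*14))/3 = -2*112*(13 + 3*112)/3 = -2*112*(13 + 336)/3 = -2*112*349/3 = -1*78176/3 = -78176/3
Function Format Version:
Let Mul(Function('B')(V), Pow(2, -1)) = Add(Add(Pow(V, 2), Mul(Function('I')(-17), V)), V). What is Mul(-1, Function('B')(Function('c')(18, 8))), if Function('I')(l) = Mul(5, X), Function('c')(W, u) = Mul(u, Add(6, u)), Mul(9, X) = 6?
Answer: Rational(-78176, 3) ≈ -26059.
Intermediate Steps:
X = Rational(2, 3) (X = Mul(Rational(1, 9), 6) = Rational(2, 3) ≈ 0.66667)
Function('I')(l) = Rational(10, 3) (Function('I')(l) = Mul(5, Rational(2, 3)) = Rational(10, 3))
Function('B')(V) = Add(Mul(2, Pow(V, 2)), Mul(Rational(26, 3), V)) (Function('B')(V) = Mul(2, Add(Add(Pow(V, 2), Mul(Rational(10, 3), V)), V)) = Mul(2, Add(Pow(V, 2), Mul(Rational(13, 3), V))) = Add(Mul(2, Pow(V, 2)), Mul(Rational(26, 3), V)))
Mul(-1, Function('B')(Function('c')(18, 8))) = Mul(-1, Mul(Rational(2, 3), Mul(8, Add(6, 8)), Add(13, Mul(3, Mul(8, Add(6, 8)))))) = Mul(-1, Mul(Rational(2, 3), Mul(8, 14), Add(13, Mul(3, Mul(8, 14))))) = Mul(-1, Mul(Rational(2, 3), 112, Add(13, Mul(3, 112)))) = Mul(-1, Mul(Rational(2, 3), 112, Add(13, 336))) = Mul(-1, Mul(Rational(2, 3), 112, 349)) = Mul(-1, Rational(78176, 3)) = Rational(-78176, 3)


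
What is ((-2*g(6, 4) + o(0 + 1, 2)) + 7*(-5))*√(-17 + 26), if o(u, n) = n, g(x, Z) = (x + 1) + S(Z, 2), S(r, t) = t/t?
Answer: -147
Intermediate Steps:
S(r, t) = 1
g(x, Z) = 2 + x (g(x, Z) = (x + 1) + 1 = (1 + x) + 1 = 2 + x)
((-2*g(6, 4) + o(0 + 1, 2)) + 7*(-5))*√(-17 + 26) = ((-2*(2 + 6) + 2) + 7*(-5))*√(-17 + 26) = ((-2*8 + 2) - 35)*√9 = ((-16 + 2) - 35)*3 = (-14 - 35)*3 = -49*3 = -147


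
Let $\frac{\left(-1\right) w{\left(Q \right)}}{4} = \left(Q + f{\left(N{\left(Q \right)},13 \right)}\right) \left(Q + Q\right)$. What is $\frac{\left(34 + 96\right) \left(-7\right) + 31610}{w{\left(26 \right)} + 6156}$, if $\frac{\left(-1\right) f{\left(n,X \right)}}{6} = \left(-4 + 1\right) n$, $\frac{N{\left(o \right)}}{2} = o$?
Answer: $- \frac{1535}{9697} \approx -0.1583$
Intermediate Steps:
$N{\left(o \right)} = 2 o$
$f{\left(n,X \right)} = 18 n$ ($f{\left(n,X \right)} = - 6 \left(-4 + 1\right) n = - 6 \left(- 3 n\right) = 18 n$)
$w{\left(Q \right)} = - 296 Q^{2}$ ($w{\left(Q \right)} = - 4 \left(Q + 18 \cdot 2 Q\right) \left(Q + Q\right) = - 4 \left(Q + 36 Q\right) 2 Q = - 4 \cdot 37 Q 2 Q = - 4 \cdot 74 Q^{2} = - 296 Q^{2}$)
$\frac{\left(34 + 96\right) \left(-7\right) + 31610}{w{\left(26 \right)} + 6156} = \frac{\left(34 + 96\right) \left(-7\right) + 31610}{- 296 \cdot 26^{2} + 6156} = \frac{130 \left(-7\right) + 31610}{\left(-296\right) 676 + 6156} = \frac{-910 + 31610}{-200096 + 6156} = \frac{30700}{-193940} = 30700 \left(- \frac{1}{193940}\right) = - \frac{1535}{9697}$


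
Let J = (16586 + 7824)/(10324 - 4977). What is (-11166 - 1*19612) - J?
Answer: -164594376/5347 ≈ -30783.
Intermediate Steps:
J = 24410/5347 ≈ 4.5652
(-11166 - 1*19612) - J = (-11166 - 1*19612) - 1*24410/5347 = (-11166 - 19612) - 24410/5347 = -30778 - 24410/5347 = -164594376/5347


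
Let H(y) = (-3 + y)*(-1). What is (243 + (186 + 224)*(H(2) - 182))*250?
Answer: -18491750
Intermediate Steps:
H(y) = 3 - y
(243 + (186 + 224)*(H(2) - 182))*250 = (243 + (186 + 224)*((3 - 1*2) - 182))*250 = (243 + 410*((3 - 2) - 182))*250 = (243 + 410*(1 - 182))*250 = (243 + 410*(-181))*250 = (243 - 74210)*250 = -73967*250 = -18491750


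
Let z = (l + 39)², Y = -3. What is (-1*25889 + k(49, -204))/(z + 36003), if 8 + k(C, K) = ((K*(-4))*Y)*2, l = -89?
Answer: -30793/38503 ≈ -0.79976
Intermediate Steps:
k(C, K) = -8 + 24*K (k(C, K) = -8 + ((K*(-4))*(-3))*2 = -8 + (-4*K*(-3))*2 = -8 + (12*K)*2 = -8 + 24*K)
z = 2500 (z = (-89 + 39)² = (-50)² = 2500)
(-1*25889 + k(49, -204))/(z + 36003) = (-1*25889 + (-8 + 24*(-204)))/(2500 + 36003) = (-25889 + (-8 - 4896))/38503 = (-25889 - 4904)*(1/38503) = -30793*1/38503 = -30793/38503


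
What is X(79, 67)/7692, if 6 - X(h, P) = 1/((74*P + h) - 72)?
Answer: 29789/38190780 ≈ 0.00078001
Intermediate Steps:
X(h, P) = 6 - 1/(-72 + h + 74*P) (X(h, P) = 6 - 1/((74*P + h) - 72) = 6 - 1/((h + 74*P) - 72) = 6 - 1/(-72 + h + 74*P))
X(79, 67)/7692 = ((-433 + 6*79 + 444*67)/(-72 + 79 + 74*67))/7692 = ((-433 + 474 + 29748)/(-72 + 79 + 4958))*(1/7692) = (29789/4965)*(1/7692) = 29789/38190780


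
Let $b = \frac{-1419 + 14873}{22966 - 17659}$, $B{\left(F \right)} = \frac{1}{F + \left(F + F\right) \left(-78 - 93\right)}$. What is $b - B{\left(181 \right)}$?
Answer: $\frac{830399641}{327553347} \approx 2.5352$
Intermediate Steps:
$B{\left(F \right)} = - \frac{1}{341 F}$ ($B{\left(F \right)} = \frac{1}{F + 2 F \left(-171\right)} = \frac{1}{F - 342 F} = \frac{1}{\left(-341\right) F} = - \frac{1}{341 F}$)
$b = \frac{13454}{5307} \approx 2.5351$
$b - B{\left(181 \right)} = \frac{13454}{5307} - - \frac{1}{341 \cdot 181} = \frac{13454}{5307} - \left(- \frac{1}{341}\right) \frac{1}{181} = \frac{13454}{5307} - - \frac{1}{61721} = \frac{13454}{5307} + \frac{1}{61721} = \frac{830399641}{327553347}$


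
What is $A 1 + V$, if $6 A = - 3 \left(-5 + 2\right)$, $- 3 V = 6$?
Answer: $- \frac{1}{2} \approx -0.5$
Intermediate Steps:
$V = -2$ ($V = \left(- \frac{1}{3}\right) 6 = -2$)
$A = \frac{3}{2}$ ($A = \frac{\left(-3\right) \left(-5 + 2\right)}{6} = \frac{\left(-3\right) \left(-3\right)}{6} = \frac{1}{6} \cdot 9 = \frac{3}{2} \approx 1.5$)
$A 1 + V = \frac{3}{2} \cdot 1 - 2 = \frac{3}{2} - 2 = - \frac{1}{2}$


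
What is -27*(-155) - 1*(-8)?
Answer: 4193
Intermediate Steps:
-27*(-155) - 1*(-8) = 4185 + 8 = 4193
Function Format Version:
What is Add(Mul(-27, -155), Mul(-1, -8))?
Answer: 4193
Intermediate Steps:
Add(Mul(-27, -155), Mul(-1, -8)) = Add(4185, 8) = 4193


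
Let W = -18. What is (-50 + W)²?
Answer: 4624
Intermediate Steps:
(-50 + W)² = (-50 - 18)² = (-68)² = 4624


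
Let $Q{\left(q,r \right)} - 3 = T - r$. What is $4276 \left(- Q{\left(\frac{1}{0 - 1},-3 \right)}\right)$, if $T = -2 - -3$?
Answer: $-29932$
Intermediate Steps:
$T = 1$ ($T = -2 + 3 = 1$)
$Q{\left(q,r \right)} = 4 - r$ ($Q{\left(q,r \right)} = 3 - \left(-1 + r\right) = 4 - r$)
$4276 \left(- Q{\left(\frac{1}{0 - 1},-3 \right)}\right) = 4276 \left(- (4 - -3)\right) = 4276 \left(- (4 + 3)\right) = 4276 \left(\left(-1\right) 7\right) = 4276 \left(-7\right) = -29932$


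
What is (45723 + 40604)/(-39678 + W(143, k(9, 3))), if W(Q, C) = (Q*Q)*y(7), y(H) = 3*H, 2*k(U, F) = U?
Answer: 86327/389751 ≈ 0.22149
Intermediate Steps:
k(U, F) = U/2
W(Q, C) = 21*Q**2 (W(Q, C) = (Q*Q)*(3*7) = Q**2*21 = 21*Q**2)
(45723 + 40604)/(-39678 + W(143, k(9, 3))) = (45723 + 40604)/(-39678 + 21*143**2) = 86327/(-39678 + 21*20449) = 86327/(-39678 + 429429) = 86327/389751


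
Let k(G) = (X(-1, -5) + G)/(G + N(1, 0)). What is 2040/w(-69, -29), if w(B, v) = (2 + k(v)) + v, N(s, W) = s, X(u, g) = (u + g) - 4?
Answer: -19040/239 ≈ -79.665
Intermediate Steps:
X(u, g) = -4 + g + u (X(u, g) = (g + u) - 4 = -4 + g + u)
k(G) = (-10 + G)/(1 + G) (k(G) = ((-4 - 5 - 1) + G)/(G + 1) = (-10 + G)/(1 + G))
w(B, v) = 2 + v + (-10 + v)/(1 + v) (w(B, v) = (2 + (-10 + v)/(1 + v)) + v = 2 + v + (-10 + v)/(1 + v))
2040/w(-69, -29) = 2040/(((-8 + (-29)² + 4*(-29))/(1 - 29))) = 2040/(((-8 + 841 - 116)/(-28))) = 2040/((-1/28*717)) = 2040/(-717/28) = 2040*(-28/717) = -19040/239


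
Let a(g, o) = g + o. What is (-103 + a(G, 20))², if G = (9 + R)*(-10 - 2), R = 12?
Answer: 112225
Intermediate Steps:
G = -252 (G = (9 + 12)*(-10 - 2) = 21*(-12) = -252)
(-103 + a(G, 20))² = (-103 + (-252 + 20))² = (-103 - 232)² = (-335)² = 112225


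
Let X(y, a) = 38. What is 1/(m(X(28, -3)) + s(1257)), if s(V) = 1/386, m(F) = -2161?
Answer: -386/834145 ≈ -0.00046275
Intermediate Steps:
s(V) = 1/386
1/(m(X(28, -3)) + s(1257)) = 1/(-2161 + 1/386) = 1/(-834145/386) = -386/834145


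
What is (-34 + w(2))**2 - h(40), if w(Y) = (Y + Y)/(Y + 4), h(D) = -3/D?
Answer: 400027/360 ≈ 1111.2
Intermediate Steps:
w(Y) = 2*Y/(4 + Y) (w(Y) = (2*Y)/(4 + Y) = 2*Y/(4 + Y))
(-34 + w(2))**2 - h(40) = (-34 + 2*2/(4 + 2))**2 - (-3)/40 = (-34 + 2*2/6)**2 - (-3)/40 = (-34 + 2*2*(1/6))**2 - 1*(-3/40) = (-34 + 2/3)**2 + 3/40 = (-100/3)**2 + 3/40 = 10000/9 + 3/40 = 400027/360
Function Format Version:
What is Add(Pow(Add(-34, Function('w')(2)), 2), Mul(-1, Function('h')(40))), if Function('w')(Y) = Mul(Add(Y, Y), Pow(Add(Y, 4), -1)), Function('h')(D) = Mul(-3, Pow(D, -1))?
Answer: Rational(400027, 360) ≈ 1111.2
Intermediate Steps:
Function('w')(Y) = Mul(2, Y, Pow(Add(4, Y), -1)) (Function('w')(Y) = Mul(Mul(2, Y), Pow(Add(4, Y), -1)) = Mul(2, Y, Pow(Add(4, Y), -1)))
Add(Pow(Add(-34, Function('w')(2)), 2), Mul(-1, Function('h')(40))) = Add(Pow(Add(-34, Mul(2, 2, Pow(Add(4, 2), -1))), 2), Mul(-1, Mul(-3, Pow(40, -1)))) = Add(Pow(Add(-34, Mul(2, 2, Pow(6, -1))), 2), Mul(-1, Mul(-3, Rational(1, 40)))) = Add(Pow(Add(-34, Mul(2, 2, Rational(1, 6))), 2), Mul(-1, Rational(-3, 40))) = Add(Pow(Add(-34, Rational(2, 3)), 2), Rational(3, 40)) = Add(Pow(Rational(-100, 3), 2), Rational(3, 40)) = Add(Rational(10000, 9), Rational(3, 40)) = Rational(400027, 360)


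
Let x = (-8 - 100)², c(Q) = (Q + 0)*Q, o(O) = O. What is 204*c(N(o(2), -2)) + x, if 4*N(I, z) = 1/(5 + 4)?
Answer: 1259729/108 ≈ 11664.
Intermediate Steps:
N(I, z) = 1/36 (N(I, z) = 1/(4*(5 + 4)) = (¼)/9 = (¼)*(⅑) = 1/36)
c(Q) = Q² (c(Q) = Q*Q = Q²)
x = 11664 (x = (-108)² = 11664)
204*c(N(o(2), -2)) + x = 204*(1/36)² + 11664 = 204*(1/1296) + 11664 = 17/108 + 11664 = 1259729/108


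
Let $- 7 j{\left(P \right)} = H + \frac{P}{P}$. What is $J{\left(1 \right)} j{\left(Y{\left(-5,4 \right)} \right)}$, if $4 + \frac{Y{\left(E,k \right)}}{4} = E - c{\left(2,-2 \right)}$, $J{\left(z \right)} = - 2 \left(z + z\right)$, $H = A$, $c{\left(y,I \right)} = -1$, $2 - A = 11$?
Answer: $- \frac{32}{7} \approx -4.5714$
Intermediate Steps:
$A = -9$ ($A = 2 - 11 = -9$)
$H = -9$
$J{\left(z \right)} = - 4 z$ ($J{\left(z \right)} = - 2 \cdot 2 z = - 4 z$)
$Y{\left(E,k \right)} = -12 + 4 E$ ($Y{\left(E,k \right)} = -16 + 4 \left(E - -1\right) = -16 + 4 \left(E + 1\right) = -16 + 4 \left(1 + E\right) = -16 + \left(4 + 4 E\right) = -12 + 4 E$)
$j{\left(P \right)} = \frac{8}{7}$ ($j{\left(P \right)} = - \frac{-9 + \frac{P}{P}}{7} = - \frac{-9 + 1}{7} = \left(- \frac{1}{7}\right) \left(-8\right) = \frac{8}{7}$)
$J{\left(1 \right)} j{\left(Y{\left(-5,4 \right)} \right)} = \left(-4\right) 1 \cdot \frac{8}{7} = \left(-4\right) \frac{8}{7} = - \frac{32}{7}$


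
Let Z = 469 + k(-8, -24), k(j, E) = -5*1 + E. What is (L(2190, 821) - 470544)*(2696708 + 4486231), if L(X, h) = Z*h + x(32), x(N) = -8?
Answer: -785181427968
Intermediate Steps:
k(j, E) = -5 + E
Z = 440 (Z = 469 + (-5 - 24) = 469 - 29 = 440)
L(X, h) = -8 + 440*h (L(X, h) = 440*h - 8 = -8 + 440*h)
(L(2190, 821) - 470544)*(2696708 + 4486231) = ((-8 + 440*821) - 470544)*(2696708 + 4486231) = ((-8 + 361240) - 470544)*7182939 = (361232 - 470544)*7182939 = -109312*7182939 = -785181427968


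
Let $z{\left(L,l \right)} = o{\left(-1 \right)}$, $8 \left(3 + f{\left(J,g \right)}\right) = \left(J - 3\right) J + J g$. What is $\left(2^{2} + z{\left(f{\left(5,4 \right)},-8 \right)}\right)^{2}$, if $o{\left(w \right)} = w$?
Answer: $9$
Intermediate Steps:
$f{\left(J,g \right)} = -3 + \frac{J g}{8} + \frac{J \left(-3 + J\right)}{8}$ ($f{\left(J,g \right)} = -3 + \frac{\left(J - 3\right) J + J g}{8} = -3 + \frac{\left(-3 + J\right) J + J g}{8} = -3 + \frac{J \left(-3 + J\right) + J g}{8} = -3 + \frac{J g + J \left(-3 + J\right)}{8} = -3 + \left(\frac{J g}{8} + \frac{J \left(-3 + J\right)}{8}\right) = -3 + \frac{J g}{8} + \frac{J \left(-3 + J\right)}{8}$)
$z{\left(L,l \right)} = -1$
$\left(2^{2} + z{\left(f{\left(5,4 \right)},-8 \right)}\right)^{2} = \left(2^{2} - 1\right)^{2} = \left(4 - 1\right)^{2} = 3^{2} = 9$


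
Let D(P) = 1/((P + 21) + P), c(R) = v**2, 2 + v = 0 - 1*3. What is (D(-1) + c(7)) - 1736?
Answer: -32508/19 ≈ -1710.9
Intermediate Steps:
v = -5 (v = -2 + (0 - 1*3) = -2 + (0 - 3) = -2 - 3 = -5)
c(R) = 25 (c(R) = (-5)**2 = 25)
D(P) = 1/(21 + 2*P) (D(P) = 1/((21 + P) + P) = 1/(21 + 2*P))
(D(-1) + c(7)) - 1736 = (1/(21 + 2*(-1)) + 25) - 1736 = (1/(21 - 2) + 25) - 1736 = (1/19 + 25) - 1736 = 476/19 - 1736 = -32508/19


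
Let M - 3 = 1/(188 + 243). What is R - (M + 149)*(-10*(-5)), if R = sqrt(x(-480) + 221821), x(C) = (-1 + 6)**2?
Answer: -3275650/431 + sqrt(221846) ≈ -7129.1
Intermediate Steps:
x(C) = 25 (x(C) = 5**2 = 25)
R = sqrt(221846) (R = sqrt(25 + 221821) = sqrt(221846) ≈ 471.01)
M = 1294/431 (M = 3 + 1/(188 + 243) = 3 + 1/431 = 1294/431 ≈ 3.0023)
R - (M + 149)*(-10*(-5)) = sqrt(221846) - (1294/431 + 149)*(-10*(-5)) = sqrt(221846) - 65513*50/431 = sqrt(221846) - 1*3275650/431 = sqrt(221846) - 3275650/431 = -3275650/431 + sqrt(221846)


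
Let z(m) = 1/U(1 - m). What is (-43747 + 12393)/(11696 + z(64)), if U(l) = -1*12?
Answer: -376248/140351 ≈ -2.6808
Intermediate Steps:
U(l) = -12
z(m) = -1/12 (z(m) = 1/(-12) = -1/12)
(-43747 + 12393)/(11696 + z(64)) = (-43747 + 12393)/(11696 - 1/12) = -31354/140351/12 = -31354*12/140351 = -376248/140351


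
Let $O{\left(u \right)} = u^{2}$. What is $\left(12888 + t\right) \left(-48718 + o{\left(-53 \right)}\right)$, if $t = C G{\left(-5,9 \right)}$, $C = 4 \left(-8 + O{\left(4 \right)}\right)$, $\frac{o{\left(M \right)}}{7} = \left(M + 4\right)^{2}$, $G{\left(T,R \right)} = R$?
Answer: $-420459336$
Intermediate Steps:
$o{\left(M \right)} = 7 \left(4 + M\right)^{2}$ ($o{\left(M \right)} = 7 \left(M + 4\right)^{2} = 7 \left(4 + M\right)^{2}$)
$C = 32$ ($C = 4 \left(-8 + 4^{2}\right) = 4 \left(-8 + 16\right) = 4 \cdot 8 = 32$)
$t = 288$ ($t = 32 \cdot 9 = 288$)
$\left(12888 + t\right) \left(-48718 + o{\left(-53 \right)}\right) = \left(12888 + 288\right) \left(-48718 + 7 \left(4 - 53\right)^{2}\right) = 13176 \left(-48718 + 7 \left(-49\right)^{2}\right) = 13176 \left(-48718 + 7 \cdot 2401\right) = 13176 \left(-48718 + 16807\right) = 13176 \left(-31911\right) = -420459336$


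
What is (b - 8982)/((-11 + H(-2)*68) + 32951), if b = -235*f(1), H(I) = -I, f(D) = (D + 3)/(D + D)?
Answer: -2363/8269 ≈ -0.28577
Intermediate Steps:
f(D) = (3 + D)/(2*D) (f(D) = (3 + D)/((2*D)) = (3 + D)*(1/(2*D)) = (3 + D)/(2*D))
b = -470 (b = -235*(3 + 1)/(2*1) = -235*4/2 = -235*2 = -470)
(b - 8982)/((-11 + H(-2)*68) + 32951) = (-470 - 8982)/((-11 - 1*(-2)*68) + 32951) = -9452/((-11 + 2*68) + 32951) = -9452/((-11 + 136) + 32951) = -9452/(125 + 32951) = -9452/33076 = -9452*1/33076 = -2363/8269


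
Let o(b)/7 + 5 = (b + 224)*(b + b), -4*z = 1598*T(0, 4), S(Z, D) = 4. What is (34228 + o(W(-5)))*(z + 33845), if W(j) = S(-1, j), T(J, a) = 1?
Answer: 3141268251/2 ≈ 1.5706e+9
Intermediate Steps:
W(j) = 4
z = -799/2 ≈ -399.50
o(b) = -35 + 14*b*(224 + b) (o(b) = -35 + 7*((b + 224)*(b + b)) = -35 + 7*((224 + b)*(2*b)) = -35 + 7*(2*b*(224 + b)) = -35 + 14*b*(224 + b))
(34228 + o(W(-5)))*(z + 33845) = (34228 + (-35 + 14*4² + 3136*4))*(-799/2 + 33845) = (34228 + (-35 + 14*16 + 12544))*(66891/2) = (34228 + (-35 + 224 + 12544))*(66891/2) = (34228 + 12733)*(66891/2) = 46961*(66891/2) = 3141268251/2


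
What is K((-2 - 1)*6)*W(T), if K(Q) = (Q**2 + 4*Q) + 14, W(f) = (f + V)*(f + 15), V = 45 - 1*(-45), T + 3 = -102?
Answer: 359100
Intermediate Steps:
T = -105 (T = -3 - 102 = -105)
V = 90 (V = 45 + 45 = 90)
W(f) = (15 + f)*(90 + f) (W(f) = (f + 90)*(f + 15) = (90 + f)*(15 + f) = (15 + f)*(90 + f))
K(Q) = 14 + Q**2 + 4*Q
K((-2 - 1)*6)*W(T) = (14 + ((-2 - 1)*6)**2 + 4*((-2 - 1)*6))*(1350 + (-105)**2 + 105*(-105)) = (14 + (-3*6)**2 + 4*(-3*6))*(1350 + 11025 - 11025) = (14 + (-18)**2 + 4*(-18))*1350 = (14 + 324 - 72)*1350 = 266*1350 = 359100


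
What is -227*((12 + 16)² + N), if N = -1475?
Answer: 156857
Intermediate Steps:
-227*((12 + 16)² + N) = -227*((12 + 16)² - 1475) = -227*(28² - 1475) = -227*(784 - 1475) = -227*(-691) = 156857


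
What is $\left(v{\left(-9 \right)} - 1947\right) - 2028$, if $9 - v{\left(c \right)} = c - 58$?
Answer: $-3899$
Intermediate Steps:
$v{\left(c \right)} = 67 - c$ ($v{\left(c \right)} = 9 - \left(c - 58\right) = 9 - \left(-58 + c\right) = 67 - c$)
$\left(v{\left(-9 \right)} - 1947\right) - 2028 = \left(\left(67 - -9\right) - 1947\right) - 2028 = \left(\left(67 + 9\right) - 1947\right) - 2028 = \left(76 - 1947\right) - 2028 = -1871 - 2028 = -3899$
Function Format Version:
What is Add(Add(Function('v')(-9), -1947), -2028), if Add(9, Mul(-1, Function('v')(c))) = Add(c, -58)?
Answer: -3899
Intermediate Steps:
Function('v')(c) = Add(67, Mul(-1, c)) (Function('v')(c) = Add(9, Mul(-1, Add(c, -58))) = Add(9, Mul(-1, Add(-58, c))) = Add(9, Add(58, Mul(-1, c))) = Add(67, Mul(-1, c)))
Add(Add(Function('v')(-9), -1947), -2028) = Add(Add(Add(67, Mul(-1, -9)), -1947), -2028) = Add(Add(Add(67, 9), -1947), -2028) = Add(Add(76, -1947), -2028) = Add(-1871, -2028) = -3899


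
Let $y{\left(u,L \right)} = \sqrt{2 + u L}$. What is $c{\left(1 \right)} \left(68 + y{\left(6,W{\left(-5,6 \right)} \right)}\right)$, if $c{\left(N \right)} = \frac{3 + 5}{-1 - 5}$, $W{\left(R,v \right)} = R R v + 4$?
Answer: $- \frac{272}{3} - \frac{4 \sqrt{926}}{3} \approx -131.24$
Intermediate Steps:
$W{\left(R,v \right)} = 4 + v R^{2}$ ($W{\left(R,v \right)} = R^{2} v + 4 = v R^{2} + 4 = 4 + v R^{2}$)
$c{\left(N \right)} = - \frac{4}{3}$ ($c{\left(N \right)} = \frac{8}{-6} = 8 \left(- \frac{1}{6}\right) = - \frac{4}{3}$)
$y{\left(u,L \right)} = \sqrt{2 + L u}$
$c{\left(1 \right)} \left(68 + y{\left(6,W{\left(-5,6 \right)} \right)}\right) = - \frac{4 \left(68 + \sqrt{2 + \left(4 + 6 \left(-5\right)^{2}\right) 6}\right)}{3} = - \frac{4 \left(68 + \sqrt{2 + \left(4 + 6 \cdot 25\right) 6}\right)}{3} = - \frac{4 \left(68 + \sqrt{2 + \left(4 + 150\right) 6}\right)}{3} = - \frac{4 \left(68 + \sqrt{2 + 154 \cdot 6}\right)}{3} = - \frac{4 \left(68 + \sqrt{2 + 924}\right)}{3} = - \frac{4 \left(68 + \sqrt{926}\right)}{3} = - \frac{272}{3} - \frac{4 \sqrt{926}}{3}$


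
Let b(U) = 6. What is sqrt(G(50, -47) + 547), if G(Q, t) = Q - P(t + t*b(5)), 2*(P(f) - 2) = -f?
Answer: sqrt(1722)/2 ≈ 20.749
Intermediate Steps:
P(f) = 2 - f/2 (P(f) = 2 + (-f)/2 = 2 - f/2)
G(Q, t) = -2 + Q + 7*t/2 (G(Q, t) = Q - (2 - (t + t*6)/2) = Q - (2 - (t + 6*t)/2) = Q - (2 - 7*t/2) = Q + (-2 + 7*t/2) = -2 + Q + 7*t/2)
sqrt(G(50, -47) + 547) = sqrt((-2 + 50 + (7/2)*(-47)) + 547) = sqrt((-2 + 50 - 329/2) + 547) = sqrt(-233/2 + 547) = sqrt(861/2) = sqrt(1722)/2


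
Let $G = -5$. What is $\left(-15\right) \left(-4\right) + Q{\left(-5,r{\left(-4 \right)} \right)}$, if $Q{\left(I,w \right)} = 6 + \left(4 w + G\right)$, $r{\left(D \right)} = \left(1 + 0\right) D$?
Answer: $45$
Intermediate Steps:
$r{\left(D \right)} = D$ ($r{\left(D \right)} = 1 D = D$)
$Q{\left(I,w \right)} = 1 + 4 w$ ($Q{\left(I,w \right)} = 6 + \left(4 w - 5\right) = 6 + \left(-5 + 4 w\right) = 1 + 4 w$)
$\left(-15\right) \left(-4\right) + Q{\left(-5,r{\left(-4 \right)} \right)} = \left(-15\right) \left(-4\right) + \left(1 + 4 \left(-4\right)\right) = 60 + \left(1 - 16\right) = 60 - 15 = 45$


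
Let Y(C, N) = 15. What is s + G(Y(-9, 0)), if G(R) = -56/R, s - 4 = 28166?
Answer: 422494/15 ≈ 28166.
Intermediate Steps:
s = 28170 (s = 4 + 28166 = 28170)
s + G(Y(-9, 0)) = 28170 - 56/15 = 422494/15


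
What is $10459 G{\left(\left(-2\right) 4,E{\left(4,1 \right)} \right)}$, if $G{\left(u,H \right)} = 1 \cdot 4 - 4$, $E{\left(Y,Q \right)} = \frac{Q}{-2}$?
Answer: $0$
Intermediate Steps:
$E{\left(Y,Q \right)} = - \frac{Q}{2}$ ($E{\left(Y,Q \right)} = Q \left(- \frac{1}{2}\right) = - \frac{Q}{2}$)
$G{\left(u,H \right)} = 0$ ($G{\left(u,H \right)} = 4 - 4 = 0$)
$10459 G{\left(\left(-2\right) 4,E{\left(4,1 \right)} \right)} = 10459 \cdot 0 = 0$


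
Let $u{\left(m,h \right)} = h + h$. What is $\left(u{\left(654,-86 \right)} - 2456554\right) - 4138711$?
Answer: $-6595437$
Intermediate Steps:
$u{\left(m,h \right)} = 2 h$
$\left(u{\left(654,-86 \right)} - 2456554\right) - 4138711 = \left(2 \left(-86\right) - 2456554\right) - 4138711 = \left(-172 - 2456554\right) - 4138711 = -2456726 - 4138711 = -6595437$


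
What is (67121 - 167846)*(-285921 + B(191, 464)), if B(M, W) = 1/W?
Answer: 13362918123675/464 ≈ 2.8799e+10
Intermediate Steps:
(67121 - 167846)*(-285921 + B(191, 464)) = (67121 - 167846)*(-285921 + 1/464) = -100725*(-285921 + 1/464) = -100725*(-132667343/464) = 13362918123675/464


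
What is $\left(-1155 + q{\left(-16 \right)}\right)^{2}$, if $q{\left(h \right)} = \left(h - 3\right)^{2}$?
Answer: $630436$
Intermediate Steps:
$q{\left(h \right)} = \left(-3 + h\right)^{2}$
$\left(-1155 + q{\left(-16 \right)}\right)^{2} = \left(-1155 + \left(-3 - 16\right)^{2}\right)^{2} = \left(-1155 + \left(-19\right)^{2}\right)^{2} = \left(-1155 + 361\right)^{2} = \left(-794\right)^{2} = 630436$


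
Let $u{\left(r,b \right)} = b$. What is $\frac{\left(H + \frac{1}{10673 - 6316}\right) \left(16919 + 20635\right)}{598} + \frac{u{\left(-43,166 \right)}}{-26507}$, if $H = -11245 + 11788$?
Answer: $\frac{90579709890130}{2656292977} \approx 34100.0$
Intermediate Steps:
$H = 543$
$\frac{\left(H + \frac{1}{10673 - 6316}\right) \left(16919 + 20635\right)}{598} + \frac{u{\left(-43,166 \right)}}{-26507} = \frac{\left(543 + \frac{1}{10673 - 6316}\right) \left(16919 + 20635\right)}{598} + \frac{166}{-26507} = \left(543 + \frac{1}{4357}\right) 37554 \cdot \frac{1}{598} + 166 \left(- \frac{1}{26507}\right) = \left(543 + \frac{1}{4357}\right) 37554 \cdot \frac{1}{598} - \frac{166}{26507} = \frac{2365852}{4357} \cdot 37554 \cdot \frac{1}{598} - \frac{166}{26507} = \frac{88847206008}{4357} \cdot \frac{1}{598} - \frac{166}{26507} = \frac{44423603004}{1302743} - \frac{166}{26507} = \frac{90579709890130}{2656292977}$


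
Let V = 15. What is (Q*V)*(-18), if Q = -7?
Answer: 1890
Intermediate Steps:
(Q*V)*(-18) = -7*15*(-18) = -105*(-18) = 1890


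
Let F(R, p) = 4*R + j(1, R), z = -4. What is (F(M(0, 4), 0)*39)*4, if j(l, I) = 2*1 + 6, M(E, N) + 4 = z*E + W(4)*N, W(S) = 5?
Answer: 11232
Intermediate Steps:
M(E, N) = -4 - 4*E + 5*N (M(E, N) = -4 + (-4*E + 5*N) = -4 - 4*E + 5*N)
j(l, I) = 8 (j(l, I) = 2 + 6 = 8)
F(R, p) = 8 + 4*R (F(R, p) = 4*R + 8 = 8 + 4*R)
(F(M(0, 4), 0)*39)*4 = ((8 + 4*(-4 - 4*0 + 5*4))*39)*4 = ((8 + 4*(-4 + 0 + 20))*39)*4 = ((8 + 4*16)*39)*4 = ((8 + 64)*39)*4 = (72*39)*4 = 2808*4 = 11232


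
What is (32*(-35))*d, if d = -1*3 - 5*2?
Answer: 14560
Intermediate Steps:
d = -13 (d = -3 - 10 = -13)
(32*(-35))*d = (32*(-35))*(-13) = -1120*(-13) = 14560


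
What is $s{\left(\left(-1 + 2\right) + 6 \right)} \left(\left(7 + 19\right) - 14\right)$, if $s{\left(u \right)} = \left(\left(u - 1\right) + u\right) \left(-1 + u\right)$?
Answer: $936$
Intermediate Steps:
$s{\left(u \right)} = \left(-1 + u\right) \left(-1 + 2 u\right)$ ($s{\left(u \right)} = \left(\left(-1 + u\right) + u\right) \left(-1 + u\right) = \left(-1 + 2 u\right) \left(-1 + u\right) = \left(-1 + u\right) \left(-1 + 2 u\right)$)
$s{\left(\left(-1 + 2\right) + 6 \right)} \left(\left(7 + 19\right) - 14\right) = \left(1 - 3 \left(\left(-1 + 2\right) + 6\right) + 2 \left(\left(-1 + 2\right) + 6\right)^{2}\right) \left(\left(7 + 19\right) - 14\right) = \left(1 - 3 \left(1 + 6\right) + 2 \left(1 + 6\right)^{2}\right) \left(26 - 14\right) = \left(1 - 21 + 2 \cdot 7^{2}\right) 12 = \left(1 - 21 + 2 \cdot 49\right) 12 = \left(1 - 21 + 98\right) 12 = 78 \cdot 12 = 936$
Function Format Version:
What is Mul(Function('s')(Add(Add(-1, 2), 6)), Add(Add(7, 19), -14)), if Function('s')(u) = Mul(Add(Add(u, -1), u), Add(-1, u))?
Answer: 936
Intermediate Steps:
Function('s')(u) = Mul(Add(-1, u), Add(-1, Mul(2, u))) (Function('s')(u) = Mul(Add(Add(-1, u), u), Add(-1, u)) = Mul(Add(-1, Mul(2, u)), Add(-1, u)) = Mul(Add(-1, u), Add(-1, Mul(2, u))))
Mul(Function('s')(Add(Add(-1, 2), 6)), Add(Add(7, 19), -14)) = Mul(Add(1, Mul(-3, Add(Add(-1, 2), 6)), Mul(2, Pow(Add(Add(-1, 2), 6), 2))), Add(Add(7, 19), -14)) = Mul(Add(1, Mul(-3, Add(1, 6)), Mul(2, Pow(Add(1, 6), 2))), Add(26, -14)) = Mul(Add(1, Mul(-3, 7), Mul(2, Pow(7, 2))), 12) = Mul(Add(1, -21, Mul(2, 49)), 12) = Mul(Add(1, -21, 98), 12) = Mul(78, 12) = 936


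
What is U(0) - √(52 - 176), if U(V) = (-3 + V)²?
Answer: 9 - 2*I*√31 ≈ 9.0 - 11.136*I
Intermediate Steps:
U(0) - √(52 - 176) = (-3 + 0)² - √(52 - 176) = (-3)² - √(-124) = 9 - 2*I*√31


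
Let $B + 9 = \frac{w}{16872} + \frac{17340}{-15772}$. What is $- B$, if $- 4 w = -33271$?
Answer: $\frac{2556319583}{266105184} \approx 9.6064$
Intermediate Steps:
$w = \frac{33271}{4}$ ($w = \left(- \frac{1}{4}\right) \left(-33271\right) = \frac{33271}{4} \approx 8317.8$)
$B = - \frac{2556319583}{266105184}$ ($B = -9 + \left(\frac{33271}{4 \cdot 16872} + \frac{17340}{-15772}\right) = -9 + \left(\frac{33271}{4} \cdot \frac{1}{16872} + 17340 \left(- \frac{1}{15772}\right)\right) = -9 + \left(\frac{33271}{67488} - \frac{4335}{3943}\right) = -9 - \frac{161372927}{266105184} = - \frac{2556319583}{266105184} \approx -9.6064$)
$- B = \left(-1\right) \left(- \frac{2556319583}{266105184}\right) = \frac{2556319583}{266105184}$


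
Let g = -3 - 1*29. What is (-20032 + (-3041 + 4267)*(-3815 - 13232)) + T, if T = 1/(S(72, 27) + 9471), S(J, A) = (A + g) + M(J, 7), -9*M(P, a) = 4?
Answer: -1782145324251/85190 ≈ -2.0920e+7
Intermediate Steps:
g = -32 (g = -3 - 29 = -32)
M(P, a) = -4/9 (M(P, a) = -1/9*4 = -4/9)
S(J, A) = -292/9 + A (S(J, A) = (A - 32) - 4/9 = (-32 + A) - 4/9 = -292/9 + A)
T = 9/85190 (T = 1/((-292/9 + 27) + 9471) = 1/(-49/9 + 9471) = 1/(85190/9) = 9/85190 ≈ 0.00010565)
(-20032 + (-3041 + 4267)*(-3815 - 13232)) + T = (-20032 + (-3041 + 4267)*(-3815 - 13232)) + 9/85190 = (-20032 + 1226*(-17047)) + 9/85190 = (-20032 - 20899622) + 9/85190 = -20919654 + 9/85190 = -1782145324251/85190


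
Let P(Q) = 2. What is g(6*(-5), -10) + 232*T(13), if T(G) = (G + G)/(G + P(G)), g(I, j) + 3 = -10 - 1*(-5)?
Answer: 5912/15 ≈ 394.13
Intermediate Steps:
g(I, j) = -8 (g(I, j) = -3 + (-10 - 1*(-5)) = -3 + (-10 + 5) = -3 - 5 = -8)
T(G) = 2*G/(2 + G) (T(G) = (G + G)/(G + 2) = (2*G)/(2 + G) = 2*G/(2 + G))
g(6*(-5), -10) + 232*T(13) = -8 + 232*(2*13/(2 + 13)) = -8 + 232*(2*13/15) = -8 + 232*(2*13*(1/15)) = -8 + 232*(26/15) = -8 + 6032/15 = 5912/15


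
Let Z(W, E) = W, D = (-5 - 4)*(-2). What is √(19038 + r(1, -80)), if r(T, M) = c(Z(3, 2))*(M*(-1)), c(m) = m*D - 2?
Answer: √23198 ≈ 152.31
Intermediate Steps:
D = 18 (D = -9*(-2) = 18)
c(m) = -2 + 18*m (c(m) = m*18 - 2 = 18*m - 2 = -2 + 18*m)
r(T, M) = -52*M (r(T, M) = (-2 + 18*3)*(M*(-1)) = (-2 + 54)*(-M) = 52*(-M) = -52*M)
√(19038 + r(1, -80)) = √(19038 - 52*(-80)) = √(19038 + 4160) = √23198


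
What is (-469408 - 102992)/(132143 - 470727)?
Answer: 71550/42323 ≈ 1.6906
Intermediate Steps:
(-469408 - 102992)/(132143 - 470727) = -572400/(-338584) = -572400*(-1/338584) = 71550/42323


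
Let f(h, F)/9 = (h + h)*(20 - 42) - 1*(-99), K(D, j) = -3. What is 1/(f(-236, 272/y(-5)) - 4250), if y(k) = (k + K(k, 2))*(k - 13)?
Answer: 1/90097 ≈ 1.1099e-5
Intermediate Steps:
y(k) = (-13 + k)*(-3 + k) (y(k) = (k - 3)*(k - 13) = (-3 + k)*(-13 + k) = (-13 + k)*(-3 + k))
f(h, F) = 891 - 396*h (f(h, F) = 9*((h + h)*(20 - 42) - 1*(-99)) = 9*((2*h)*(-22) + 99) = 9*(-44*h + 99) = 9*(99 - 44*h) = 891 - 396*h)
1/(f(-236, 272/y(-5)) - 4250) = 1/((891 - 396*(-236)) - 4250) = 1/((891 + 93456) - 4250) = 1/(94347 - 4250) = 1/90097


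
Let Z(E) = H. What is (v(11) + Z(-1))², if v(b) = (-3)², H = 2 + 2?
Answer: 169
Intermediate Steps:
H = 4
v(b) = 9
Z(E) = 4
(v(11) + Z(-1))² = (9 + 4)² = 13² = 169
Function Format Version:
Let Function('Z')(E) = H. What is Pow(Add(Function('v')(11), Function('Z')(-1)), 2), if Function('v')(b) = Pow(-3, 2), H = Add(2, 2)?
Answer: 169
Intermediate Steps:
H = 4
Function('v')(b) = 9
Function('Z')(E) = 4
Pow(Add(Function('v')(11), Function('Z')(-1)), 2) = Pow(Add(9, 4), 2) = Pow(13, 2) = 169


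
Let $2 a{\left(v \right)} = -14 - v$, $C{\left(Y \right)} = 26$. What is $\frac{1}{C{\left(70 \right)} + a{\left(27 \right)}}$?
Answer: $\frac{2}{11} \approx 0.18182$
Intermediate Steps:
$a{\left(v \right)} = -7 - \frac{v}{2}$ ($a{\left(v \right)} = \frac{-14 - v}{2} = -7 - \frac{v}{2}$)
$\frac{1}{C{\left(70 \right)} + a{\left(27 \right)}} = \frac{1}{26 - \frac{41}{2}} = \frac{1}{\frac{11}{2}} = \frac{2}{11}$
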